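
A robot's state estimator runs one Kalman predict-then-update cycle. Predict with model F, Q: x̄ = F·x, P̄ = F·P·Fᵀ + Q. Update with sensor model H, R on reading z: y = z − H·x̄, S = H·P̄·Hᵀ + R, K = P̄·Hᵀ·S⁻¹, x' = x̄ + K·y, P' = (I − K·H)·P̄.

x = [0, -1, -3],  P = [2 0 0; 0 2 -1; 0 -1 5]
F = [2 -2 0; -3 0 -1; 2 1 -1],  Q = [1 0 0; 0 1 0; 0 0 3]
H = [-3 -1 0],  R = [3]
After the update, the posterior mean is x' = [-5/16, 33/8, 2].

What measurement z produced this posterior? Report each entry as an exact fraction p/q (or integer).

z = [-3]

x̄ = F·x = [2, 3, 2]
P̄ = F·P·Fᵀ + Q = [17 -14 2; -14 24 -6; 2 -6 20]
S = H·P̄·Hᵀ + R = [96]
K = P̄·Hᵀ·S⁻¹ = [-37/96; 3/16; 0]
x' − x̄ = [-37/16, 9/8, 0] = K·y
y = (KᵀK)⁻¹·Kᵀ·(x' − x̄) = [6]
z = y + H·x̄ = [6] + [-9] = [-3]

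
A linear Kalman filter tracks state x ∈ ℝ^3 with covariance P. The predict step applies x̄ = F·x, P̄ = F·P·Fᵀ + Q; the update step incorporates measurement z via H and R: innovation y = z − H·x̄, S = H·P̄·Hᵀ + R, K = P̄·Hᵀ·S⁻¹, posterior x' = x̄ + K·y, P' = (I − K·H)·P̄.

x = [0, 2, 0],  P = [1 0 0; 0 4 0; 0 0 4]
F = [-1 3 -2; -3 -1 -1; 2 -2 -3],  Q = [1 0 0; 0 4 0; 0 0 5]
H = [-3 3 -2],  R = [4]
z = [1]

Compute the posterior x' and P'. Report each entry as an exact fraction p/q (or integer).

x̄ = F·x = [6, -2, -4]
P̄ = F·P·Fᵀ + Q = [54 -1 -2; -1 21 14; -2 14 61]
y = z − H·x̄ = [17]
S = H·P̄·Hᵀ + R = [749]
K = P̄·Hᵀ·S⁻¹ = [-23/107; 38/749; -74/749]
x' = x̄ + K·y = [251/107, -852/749, -4254/749]
P' = (I − K·H)·P̄ = [2075/107 767/107 -1916/107; 767/107 14285/749 13298/749; -1916/107 13298/749 40213/749]

x' = [251/107, -852/749, -4254/749]
P' = [2075/107 767/107 -1916/107; 767/107 14285/749 13298/749; -1916/107 13298/749 40213/749]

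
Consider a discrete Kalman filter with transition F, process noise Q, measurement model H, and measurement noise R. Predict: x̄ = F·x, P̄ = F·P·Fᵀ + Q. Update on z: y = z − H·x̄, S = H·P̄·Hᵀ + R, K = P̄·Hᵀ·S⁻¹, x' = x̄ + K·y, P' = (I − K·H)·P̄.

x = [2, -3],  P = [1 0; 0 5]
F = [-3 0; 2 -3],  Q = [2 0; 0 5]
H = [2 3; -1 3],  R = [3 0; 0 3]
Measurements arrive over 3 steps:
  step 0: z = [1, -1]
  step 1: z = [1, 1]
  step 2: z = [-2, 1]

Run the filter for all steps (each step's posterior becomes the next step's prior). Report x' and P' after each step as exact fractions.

step 0: x' = [531/1606, -19/803], P' = [10077/16060 -423/4015; -423/4015 738/4015]
step 1: x' = [-1208138/14085629, 4843503/14085629], P' = [17000781/28171258 -2999127/28171258; -2999127/28171258 5122535/28171258]
step 2: x' = [-43857807223/48024244315, -1181957018/48024244315], P' = [28914603459/48024244315 -5101416291/48024244315; -5101416291/48024244315 8730231599/48024244315]

step 0: x̄ = F·x = [-6, 13]
step 0: P̄ = F·P·Fᵀ + Q = [11 -6; -6 54]
step 0: y = z − H·x̄ = [-26, -46]
step 0: S = H·P̄·Hᵀ + R = [461 446; 446 536]
step 0: K = P̄·Hᵀ·S⁻¹ = [2513/8030 -5051/16060; 456/4015 879/4015]
step 0: x' = x̄ + K·y = [531/1606, -19/803]
step 0: P' = (I − K·H)·P̄ = [10077/16060 -423/4015; -423/4015 738/4015]
step 1: x̄ = F·x = [-1593/1606, 588/803]
step 1: P̄ = F·P·Fᵀ + Q = [122813/16060 -7569/1606; -7569/1606 8374/803]
step 1: y = z − H·x̄ = [632/803, -3515/1606]
step 1: S = H·P̄·Hᵀ + R = [284618/4015 258656/4015; 258656/4015 2132453/16060]
step 1: K = P̄·Hᵀ·S⁻¹ = [8334727/28171258 -4333027/14085629; 3123117/28171258 3061122/14085629]
step 1: x' = x̄ + K·y = [-1208138/14085629, 4843503/14085629]
step 1: P' = (I − K·H)·P̄ = [17000781/28171258 -2999127/28171258; -2999127/28171258 5122535/28171258]
step 2: x̄ = F·x = [3624414/14085629, -16946785/14085629]
step 2: P̄ = F·P·Fᵀ + Q = [209349545/28171258 -128996829/28171258; -128996829/28171258 290951753/28171258]
step 2: y = z − H·x̄ = [15420269/14085629, 68550398/14085629]
step 2: S = H·P̄·Hᵀ + R = [1992515783/28171258 906438100/14085629; 906438100/14085629 1843205035/14085629]
step 2: K = P̄·Hᵀ·S⁻¹ = [2834997203/9604848863 -14739617444/48024244315; 1065857481/9604848863 10430703696/48024244315]
step 2: x' = x̄ + K·y = [-43857807223/48024244315, -1181957018/48024244315]
step 2: P' = (I − K·H)·P̄ = [28914603459/48024244315 -5101416291/48024244315; -5101416291/48024244315 8730231599/48024244315]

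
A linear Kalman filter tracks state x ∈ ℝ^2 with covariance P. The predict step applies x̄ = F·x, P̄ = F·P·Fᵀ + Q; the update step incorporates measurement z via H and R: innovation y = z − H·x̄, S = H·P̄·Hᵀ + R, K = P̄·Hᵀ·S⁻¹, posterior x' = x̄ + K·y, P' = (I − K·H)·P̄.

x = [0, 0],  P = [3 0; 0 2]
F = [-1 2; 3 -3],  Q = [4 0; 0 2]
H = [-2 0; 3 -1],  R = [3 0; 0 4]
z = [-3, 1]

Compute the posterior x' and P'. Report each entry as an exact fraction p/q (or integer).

x̄ = F·x = [0, 0]
P̄ = F·P·Fᵀ + Q = [15 -21; -21 47]
y = z − H·x̄ = [-3, 1]
S = H·P̄·Hᵀ + R = [63 -132; -132 312]
K = P̄·Hᵀ·S⁻¹ = [-9/31 11/124; -59/93 -77/124]
x' = x̄ + K·y = [119/124, 159/124]
P' = (I − K·H)·P̄ = [27/62 59/62; 59/62 331/62]

x' = [119/124, 159/124]
P' = [27/62 59/62; 59/62 331/62]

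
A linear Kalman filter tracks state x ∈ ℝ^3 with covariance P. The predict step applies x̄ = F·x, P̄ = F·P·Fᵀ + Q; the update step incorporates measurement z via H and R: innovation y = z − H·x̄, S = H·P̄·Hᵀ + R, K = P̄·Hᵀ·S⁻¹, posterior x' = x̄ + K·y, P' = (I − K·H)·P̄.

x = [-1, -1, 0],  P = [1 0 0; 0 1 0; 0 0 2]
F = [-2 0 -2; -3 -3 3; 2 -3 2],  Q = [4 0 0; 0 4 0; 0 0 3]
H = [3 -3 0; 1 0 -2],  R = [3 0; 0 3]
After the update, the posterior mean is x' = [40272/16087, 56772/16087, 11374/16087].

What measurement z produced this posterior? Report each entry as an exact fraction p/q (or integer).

z = [-3, 1]

x̄ = F·x = [2, 6, 1]
P̄ = F·P·Fᵀ + Q = [16 -6 -12; -6 40 15; -12 15 24]
S = H·P̄·Hᵀ + R = [615 228; 228 163]
K = P̄·Hᵀ·S⁻¹ = [546/16087 3184/16087; -4762/16087 3108/16087; 159/16087 -6144/16087]
x' − x̄ = [8098/16087, -39750/16087, -4713/16087] = K·y
y = (KᵀK)⁻¹·Kᵀ·(x' − x̄) = [9, 1]
z = y + H·x̄ = [9, 1] + [-12, 0] = [-3, 1]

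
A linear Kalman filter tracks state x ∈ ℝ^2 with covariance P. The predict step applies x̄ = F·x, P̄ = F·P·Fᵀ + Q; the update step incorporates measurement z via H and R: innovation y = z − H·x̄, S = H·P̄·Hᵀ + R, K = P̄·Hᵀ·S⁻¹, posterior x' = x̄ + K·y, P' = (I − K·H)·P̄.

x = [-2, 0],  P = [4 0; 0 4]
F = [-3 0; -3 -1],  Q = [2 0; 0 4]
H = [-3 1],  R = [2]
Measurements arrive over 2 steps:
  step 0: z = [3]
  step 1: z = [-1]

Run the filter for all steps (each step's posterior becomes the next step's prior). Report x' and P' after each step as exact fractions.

step 0: x' = [-69/86, 18/43], P' = [113/43 300/43; 300/43 868/43]
step 1: x' = [-3/37, -827/592], P' = [245/37 1383/74; 1383/74 32245/592]

step 0: x̄ = F·x = [6, 6]
step 0: P̄ = F·P·Fᵀ + Q = [38 36; 36 44]
step 0: y = z − H·x̄ = [15]
step 0: S = H·P̄·Hᵀ + R = [172]
step 0: K = P̄·Hᵀ·S⁻¹ = [-39/86; -16/43]
step 0: x' = x̄ + K·y = [-69/86, 18/43]
step 0: P' = (I − K·H)·P̄ = [113/43 300/43; 300/43 868/43]
step 1: x̄ = F·x = [207/86, 171/86]
step 1: P̄ = F·P·Fᵀ + Q = [1103/43 1917/43; 1917/43 3857/43]
step 1: y = z − H·x̄ = [182/43]
step 1: S = H·P̄·Hᵀ + R = [2368/43]
step 1: K = P̄·Hᵀ·S⁻¹ = [-87/148; -947/1184]
step 1: x' = x̄ + K·y = [-3/37, -827/592]
step 1: P' = (I − K·H)·P̄ = [245/37 1383/74; 1383/74 32245/592]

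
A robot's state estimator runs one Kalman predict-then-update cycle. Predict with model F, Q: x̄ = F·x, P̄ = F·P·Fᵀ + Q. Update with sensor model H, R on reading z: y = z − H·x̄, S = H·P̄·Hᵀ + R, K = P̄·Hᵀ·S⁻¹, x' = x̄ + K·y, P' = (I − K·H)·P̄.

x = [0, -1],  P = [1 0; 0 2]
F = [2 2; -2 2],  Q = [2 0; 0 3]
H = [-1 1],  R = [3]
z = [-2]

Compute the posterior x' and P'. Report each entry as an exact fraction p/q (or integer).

x' = [-7/6, -35/12]
P' = [59/6 103/12; 103/12 239/24]

x̄ = F·x = [-2, -2]
P̄ = F·P·Fᵀ + Q = [14 4; 4 15]
y = z − H·x̄ = [-2]
S = H·P̄·Hᵀ + R = [24]
K = P̄·Hᵀ·S⁻¹ = [-5/12; 11/24]
x' = x̄ + K·y = [-7/6, -35/12]
P' = (I − K·H)·P̄ = [59/6 103/12; 103/12 239/24]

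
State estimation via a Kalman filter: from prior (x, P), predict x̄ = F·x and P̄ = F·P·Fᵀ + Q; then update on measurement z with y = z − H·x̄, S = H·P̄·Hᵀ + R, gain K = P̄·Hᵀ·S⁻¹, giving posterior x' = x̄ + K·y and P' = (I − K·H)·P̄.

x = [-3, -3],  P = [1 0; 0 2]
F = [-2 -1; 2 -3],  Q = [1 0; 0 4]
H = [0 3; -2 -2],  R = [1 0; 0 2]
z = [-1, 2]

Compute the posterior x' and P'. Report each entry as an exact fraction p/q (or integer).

x̄ = F·x = [9, 3]
P̄ = F·P·Fᵀ + Q = [7 2; 2 26]
y = z − H·x̄ = [-10, 26]
S = H·P̄·Hᵀ + R = [235 -168; -168 150]
K = P̄·Hᵀ·S⁻¹ = [-354/1171 -537/1171; 382/1171 -28/3513]
x' = x̄ + K·y = [117/1171, -1649/3513]
P' = (I − K·H)·P̄ = [655/1171 -118/1171; -118/1171 382/3513]

x' = [117/1171, -1649/3513]
P' = [655/1171 -118/1171; -118/1171 382/3513]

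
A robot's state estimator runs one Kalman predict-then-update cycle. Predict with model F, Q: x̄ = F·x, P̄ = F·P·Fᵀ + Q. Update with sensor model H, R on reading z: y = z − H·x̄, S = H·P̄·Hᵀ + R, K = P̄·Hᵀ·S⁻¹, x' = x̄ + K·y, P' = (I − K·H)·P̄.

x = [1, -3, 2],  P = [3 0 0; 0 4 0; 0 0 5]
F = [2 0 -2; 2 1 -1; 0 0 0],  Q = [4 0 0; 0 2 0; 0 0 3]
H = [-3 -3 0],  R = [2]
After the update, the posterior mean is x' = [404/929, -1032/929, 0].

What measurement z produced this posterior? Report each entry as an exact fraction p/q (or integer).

x̄ = F·x = [-2, -3, 0]
P̄ = F·P·Fᵀ + Q = [36 22 0; 22 23 0; 0 0 3]
S = H·P̄·Hᵀ + R = [929]
K = P̄·Hᵀ·S⁻¹ = [-174/929; -135/929; 0]
x' − x̄ = [2262/929, 1755/929, 0] = K·y
y = (KᵀK)⁻¹·Kᵀ·(x' − x̄) = [-13]
z = y + H·x̄ = [-13] + [15] = [2]

z = [2]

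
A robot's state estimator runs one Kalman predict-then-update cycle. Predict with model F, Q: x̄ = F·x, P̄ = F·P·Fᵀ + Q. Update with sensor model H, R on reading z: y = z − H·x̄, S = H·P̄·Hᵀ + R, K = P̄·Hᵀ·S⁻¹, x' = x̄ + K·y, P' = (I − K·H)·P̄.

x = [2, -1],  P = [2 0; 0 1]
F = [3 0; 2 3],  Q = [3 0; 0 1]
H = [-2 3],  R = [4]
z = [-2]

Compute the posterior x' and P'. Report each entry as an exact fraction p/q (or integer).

x̄ = F·x = [6, 1]
P̄ = F·P·Fᵀ + Q = [21 12; 12 18]
y = z − H·x̄ = [7]
S = H·P̄·Hᵀ + R = [106]
K = P̄·Hᵀ·S⁻¹ = [-3/53; 15/53]
x' = x̄ + K·y = [297/53, 158/53]
P' = (I − K·H)·P̄ = [1095/53 726/53; 726/53 504/53]

x' = [297/53, 158/53]
P' = [1095/53 726/53; 726/53 504/53]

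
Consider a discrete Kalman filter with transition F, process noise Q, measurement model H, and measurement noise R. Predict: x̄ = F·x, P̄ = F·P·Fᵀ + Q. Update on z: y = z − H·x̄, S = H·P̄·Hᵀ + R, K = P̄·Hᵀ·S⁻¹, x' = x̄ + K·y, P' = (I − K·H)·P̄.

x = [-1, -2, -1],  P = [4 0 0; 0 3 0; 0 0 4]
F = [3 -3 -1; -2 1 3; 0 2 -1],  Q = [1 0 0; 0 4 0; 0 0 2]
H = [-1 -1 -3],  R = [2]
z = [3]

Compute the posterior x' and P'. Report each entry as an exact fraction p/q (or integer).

x' = [229/81, -263/81, -73/81]
P' = [5147/81 -3721/81 -488/81; -3721/81 4763/81 -350/81; -488/81 -350/81 302/81]

x̄ = F·x = [4, -3, -3]
P̄ = F·P·Fᵀ + Q = [68 -45 -14; -45 59 -6; -14 -6 18]
y = z − H·x̄ = [-5]
S = H·P̄·Hᵀ + R = [81]
K = P̄·Hᵀ·S⁻¹ = [19/81; 4/81; -34/81]
x' = x̄ + K·y = [229/81, -263/81, -73/81]
P' = (I − K·H)·P̄ = [5147/81 -3721/81 -488/81; -3721/81 4763/81 -350/81; -488/81 -350/81 302/81]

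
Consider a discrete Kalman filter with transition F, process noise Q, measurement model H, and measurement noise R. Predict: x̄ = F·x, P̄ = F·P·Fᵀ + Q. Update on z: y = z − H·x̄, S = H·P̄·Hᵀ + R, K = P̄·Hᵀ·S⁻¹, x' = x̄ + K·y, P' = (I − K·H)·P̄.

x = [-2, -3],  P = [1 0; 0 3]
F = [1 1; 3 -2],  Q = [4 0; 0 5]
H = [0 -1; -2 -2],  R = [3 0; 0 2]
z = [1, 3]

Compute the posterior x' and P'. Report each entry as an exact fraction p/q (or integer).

x̄ = F·x = [-5, 0]
P̄ = F·P·Fᵀ + Q = [8 -3; -3 26]
y = z − H·x̄ = [1, -7]
S = H·P̄·Hᵀ + R = [29 46; 46 114]
K = P̄·Hᵀ·S⁻¹ = [401/595 -214/595; -424/595 -69/595]
x' = x̄ + K·y = [-1076/595, 59/595]
P' = (I − K·H)·P̄ = [1417/595 -1203/595; -1203/595 1272/595]

x' = [-1076/595, 59/595]
P' = [1417/595 -1203/595; -1203/595 1272/595]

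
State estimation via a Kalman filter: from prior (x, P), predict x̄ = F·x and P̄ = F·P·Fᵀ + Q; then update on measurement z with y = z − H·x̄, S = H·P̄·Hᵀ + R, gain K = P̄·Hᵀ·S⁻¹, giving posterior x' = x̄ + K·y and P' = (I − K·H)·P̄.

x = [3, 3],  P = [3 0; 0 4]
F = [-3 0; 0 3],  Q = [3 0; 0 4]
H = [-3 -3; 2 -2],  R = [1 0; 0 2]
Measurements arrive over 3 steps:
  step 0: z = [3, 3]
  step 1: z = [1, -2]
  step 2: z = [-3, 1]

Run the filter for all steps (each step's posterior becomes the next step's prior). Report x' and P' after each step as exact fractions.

step 0: x' = [741/4151, -34327/29057], P' = [90/593 -400/4151; -400/4151 13240/87171]
step 1: x' = [-884567/1543668, 34394/165393], P' = [819545/5660116 -54617/606441; -54617/606441 264464/1819323]
step 2: x' = [1511269900/1941884447, 1373351489/5825653341], P' = [1405637517/9709422235 -174881868/1941884447; -174881868/1941884447 282265344/1941884447]

step 0: x̄ = F·x = [-9, 9]
step 0: P̄ = F·P·Fᵀ + Q = [30 0; 0 40]
step 0: y = z − H·x̄ = [3, 39]
step 0: S = H·P̄·Hᵀ + R = [631 60; 60 282]
step 0: K = P̄·Hᵀ·S⁻¹ = [-690/4151 1030/4151; -4840/29057 -21640/87171]
step 0: x' = x̄ + K·y = [741/4151, -34327/29057]
step 0: P' = (I − K·H)·P̄ = [90/593 -400/4151; -400/4151 13240/87171]
step 1: x̄ = F·x = [-2223/4151, -102981/29057]
step 1: P̄ = F·P·Fᵀ + Q = [2589/593 3600/4151; 3600/4151 155948/29057]
step 1: y = z − H·x̄ = [-326569/29057, -232954/29057]
step 1: S = H·P̄·Hᵀ + R = [3027938/29057 174522/29057; 174522/29057 987750/29057]
step 1: K = P̄·Hᵀ·S⁻¹ = [-929359/5660116 234583/998844; -100613/606441 -25195/107019]
step 1: x' = x̄ + K·y = [-884567/1543668, 34394/165393]
step 1: P' = (I − K·H)·P̄ = [819545/5660116 -54617/606441; -54617/606441 264464/1819323]
step 2: x̄ = F·x = [884567/514556, 34394/55131]
step 2: P̄ = F·P·Fᵀ + Q = [24356253/5660116 163851/202147; 163851/202147 1073052/202147]
step 2: y = z − H·x̄ = [121945/30268, -918835/771834]
step 2: S = H·P̄·Hᵀ + R = [33991553/332948 1003977/166474; 1003977/166474 48056111/1415029]
step 2: K = P̄·Hᵀ·S⁻¹ = [-1593684531/9709422235 2280046857/9709422235; -322150428/1941884447 -457147212/1941884447]
step 2: x' = x̄ + K·y = [1511269900/1941884447, 1373351489/5825653341]
step 2: P' = (I − K·H)·P̄ = [1405637517/9709422235 -174881868/1941884447; -174881868/1941884447 282265344/1941884447]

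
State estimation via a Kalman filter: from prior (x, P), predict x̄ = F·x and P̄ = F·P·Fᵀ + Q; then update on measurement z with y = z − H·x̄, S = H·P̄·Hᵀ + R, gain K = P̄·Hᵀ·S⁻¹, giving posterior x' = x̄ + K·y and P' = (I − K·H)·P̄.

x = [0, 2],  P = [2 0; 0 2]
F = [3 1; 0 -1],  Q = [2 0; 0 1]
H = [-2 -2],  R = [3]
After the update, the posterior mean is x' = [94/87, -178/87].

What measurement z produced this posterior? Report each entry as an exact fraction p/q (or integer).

z = [2]

x̄ = F·x = [2, -2]
P̄ = F·P·Fᵀ + Q = [22 -2; -2 3]
S = H·P̄·Hᵀ + R = [87]
K = P̄·Hᵀ·S⁻¹ = [-40/87; -2/87]
x' − x̄ = [-80/87, -4/87] = K·y
y = (KᵀK)⁻¹·Kᵀ·(x' − x̄) = [2]
z = y + H·x̄ = [2] + [0] = [2]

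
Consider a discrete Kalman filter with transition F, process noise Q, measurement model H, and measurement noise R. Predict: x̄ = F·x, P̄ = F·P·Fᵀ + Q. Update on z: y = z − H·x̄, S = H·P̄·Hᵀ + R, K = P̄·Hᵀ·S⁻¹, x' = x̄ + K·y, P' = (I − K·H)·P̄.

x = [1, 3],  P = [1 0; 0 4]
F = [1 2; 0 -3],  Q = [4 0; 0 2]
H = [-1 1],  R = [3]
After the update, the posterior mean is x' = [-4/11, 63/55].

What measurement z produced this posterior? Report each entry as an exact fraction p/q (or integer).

x̄ = F·x = [7, -9]
P̄ = F·P·Fᵀ + Q = [21 -24; -24 38]
S = H·P̄·Hᵀ + R = [110]
K = P̄·Hᵀ·S⁻¹ = [-9/22; 31/55]
x' − x̄ = [-81/11, 558/55] = K·y
y = (KᵀK)⁻¹·Kᵀ·(x' − x̄) = [18]
z = y + H·x̄ = [18] + [-16] = [2]

z = [2]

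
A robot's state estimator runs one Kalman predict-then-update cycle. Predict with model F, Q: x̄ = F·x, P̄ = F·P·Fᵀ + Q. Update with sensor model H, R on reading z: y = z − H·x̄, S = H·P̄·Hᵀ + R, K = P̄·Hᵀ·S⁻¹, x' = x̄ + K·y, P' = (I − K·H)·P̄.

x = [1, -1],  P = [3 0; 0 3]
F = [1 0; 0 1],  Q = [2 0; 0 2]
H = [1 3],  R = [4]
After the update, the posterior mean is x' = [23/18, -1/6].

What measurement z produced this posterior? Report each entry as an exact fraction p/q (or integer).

z = [1]

x̄ = F·x = [1, -1]
P̄ = F·P·Fᵀ + Q = [5 0; 0 5]
S = H·P̄·Hᵀ + R = [54]
K = P̄·Hᵀ·S⁻¹ = [5/54; 5/18]
x' − x̄ = [5/18, 5/6] = K·y
y = (KᵀK)⁻¹·Kᵀ·(x' − x̄) = [3]
z = y + H·x̄ = [3] + [-2] = [1]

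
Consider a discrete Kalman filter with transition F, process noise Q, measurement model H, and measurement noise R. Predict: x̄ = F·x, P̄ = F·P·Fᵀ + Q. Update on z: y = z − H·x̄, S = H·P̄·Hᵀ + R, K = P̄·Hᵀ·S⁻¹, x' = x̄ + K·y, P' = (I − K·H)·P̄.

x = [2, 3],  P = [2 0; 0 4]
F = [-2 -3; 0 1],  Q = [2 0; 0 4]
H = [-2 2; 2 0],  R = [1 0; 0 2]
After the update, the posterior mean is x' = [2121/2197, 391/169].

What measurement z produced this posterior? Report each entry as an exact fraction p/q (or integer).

z = [3, 3]

x̄ = F·x = [-13, 3]
P̄ = F·P·Fᵀ + Q = [46 -12; -12 8]
S = H·P̄·Hᵀ + R = [313 -232; -232 186]
K = P̄·Hᵀ·S⁻¹ = [-116/2197 942/2197; 72/169 68/169]
x' − x̄ = [30682/2197, -116/169] = K·y
y = (KᵀK)⁻¹·Kᵀ·(x' − x̄) = [-29, 29]
z = y + H·x̄ = [-29, 29] + [32, -26] = [3, 3]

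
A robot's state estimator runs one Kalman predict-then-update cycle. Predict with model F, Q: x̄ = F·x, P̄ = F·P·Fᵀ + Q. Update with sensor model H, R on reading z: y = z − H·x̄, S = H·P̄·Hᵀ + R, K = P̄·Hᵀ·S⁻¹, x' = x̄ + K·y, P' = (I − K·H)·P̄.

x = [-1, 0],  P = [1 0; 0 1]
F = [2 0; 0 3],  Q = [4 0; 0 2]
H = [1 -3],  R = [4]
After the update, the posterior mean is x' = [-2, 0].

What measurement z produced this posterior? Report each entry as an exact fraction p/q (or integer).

x̄ = F·x = [-2, 0]
P̄ = F·P·Fᵀ + Q = [8 0; 0 11]
S = H·P̄·Hᵀ + R = [111]
K = P̄·Hᵀ·S⁻¹ = [8/111; -11/37]
x' − x̄ = [0, 0] = K·y
y = (KᵀK)⁻¹·Kᵀ·(x' − x̄) = [0]
z = y + H·x̄ = [0] + [-2] = [-2]

z = [-2]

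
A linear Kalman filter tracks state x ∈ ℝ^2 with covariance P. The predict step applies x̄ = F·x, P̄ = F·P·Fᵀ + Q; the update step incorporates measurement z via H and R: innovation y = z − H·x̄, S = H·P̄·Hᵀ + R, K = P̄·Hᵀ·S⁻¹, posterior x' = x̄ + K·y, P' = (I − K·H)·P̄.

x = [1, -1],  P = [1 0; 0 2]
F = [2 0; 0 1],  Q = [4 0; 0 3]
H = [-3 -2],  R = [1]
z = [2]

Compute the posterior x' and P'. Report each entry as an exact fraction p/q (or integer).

x' = [14/31, -51/31]
P' = [56/31 -80/31; -80/31 365/93]

x̄ = F·x = [2, -1]
P̄ = F·P·Fᵀ + Q = [8 0; 0 5]
y = z − H·x̄ = [6]
S = H·P̄·Hᵀ + R = [93]
K = P̄·Hᵀ·S⁻¹ = [-8/31; -10/93]
x' = x̄ + K·y = [14/31, -51/31]
P' = (I − K·H)·P̄ = [56/31 -80/31; -80/31 365/93]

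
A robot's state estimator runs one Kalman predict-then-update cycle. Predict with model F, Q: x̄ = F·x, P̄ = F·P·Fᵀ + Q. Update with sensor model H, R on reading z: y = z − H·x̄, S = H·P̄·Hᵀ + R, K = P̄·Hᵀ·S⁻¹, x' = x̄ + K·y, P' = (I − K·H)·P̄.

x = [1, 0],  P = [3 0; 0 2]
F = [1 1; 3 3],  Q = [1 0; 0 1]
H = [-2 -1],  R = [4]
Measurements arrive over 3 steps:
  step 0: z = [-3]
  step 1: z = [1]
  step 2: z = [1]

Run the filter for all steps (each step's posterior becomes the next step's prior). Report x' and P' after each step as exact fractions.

step 0: x̄ = F·x = [1, 3]
step 0: P̄ = F·P·Fᵀ + Q = [6 15; 15 46]
step 0: y = z − H·x̄ = [2]
step 0: S = H·P̄·Hᵀ + R = [134]
step 0: K = P̄·Hᵀ·S⁻¹ = [-27/134; -38/67]
step 0: x' = x̄ + K·y = [40/67, 125/67]
step 0: P' = (I − K·H)·P̄ = [75/134 -21/67; -21/67 194/67]
step 1: x̄ = F·x = [165/67, 495/67]
step 1: P̄ = F·P·Fᵀ + Q = [513/134 1137/134; 1137/134 3545/134]
step 1: y = z − H·x̄ = [892/67]
step 1: S = H·P̄·Hᵀ + R = [10681/134]
step 1: K = P̄·Hᵀ·S⁻¹ = [-2163/10681; -529/971]
step 1: x' = x̄ + K·y = [-2493/10681, 131/971]
step 1: P' = (I − K·H)·P̄ = [5976/10681 -300/971; -300/971 2716/971]
step 2: x̄ = F·x = [-1052/10681, -3156/10681]
step 2: P̄ = F·P·Fᵀ + Q = [39933/10681 87756/10681; 87756/10681 273949/10681]
step 2: y = z − H·x̄ = [5421/10681]
step 2: S = H·P̄·Hᵀ + R = [827429/10681]
step 2: K = P̄·Hᵀ·S⁻¹ = [-167622/827429; -449461/827429]
step 2: x' = x̄ + K·y = [-166570/827429, -472605/827429]
step 2: P' = (I − K·H)·P̄ = [462933/827429 -255378/827429; -255378/827429 2308600/827429]

step 0: x' = [40/67, 125/67], P' = [75/134 -21/67; -21/67 194/67]
step 1: x' = [-2493/10681, 131/971], P' = [5976/10681 -300/971; -300/971 2716/971]
step 2: x' = [-166570/827429, -472605/827429], P' = [462933/827429 -255378/827429; -255378/827429 2308600/827429]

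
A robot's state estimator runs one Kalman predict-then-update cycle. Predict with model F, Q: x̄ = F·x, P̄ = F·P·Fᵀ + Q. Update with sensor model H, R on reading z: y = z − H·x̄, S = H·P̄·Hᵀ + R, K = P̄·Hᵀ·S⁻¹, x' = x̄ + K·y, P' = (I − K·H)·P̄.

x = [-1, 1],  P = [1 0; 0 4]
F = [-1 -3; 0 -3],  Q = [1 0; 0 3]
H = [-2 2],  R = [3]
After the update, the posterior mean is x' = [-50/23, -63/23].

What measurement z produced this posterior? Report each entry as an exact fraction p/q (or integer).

x̄ = F·x = [-2, -3]
P̄ = F·P·Fᵀ + Q = [38 36; 36 39]
S = H·P̄·Hᵀ + R = [23]
K = P̄·Hᵀ·S⁻¹ = [-4/23; 6/23]
x' − x̄ = [-4/23, 6/23] = K·y
y = (KᵀK)⁻¹·Kᵀ·(x' − x̄) = [1]
z = y + H·x̄ = [1] + [-2] = [-1]

z = [-1]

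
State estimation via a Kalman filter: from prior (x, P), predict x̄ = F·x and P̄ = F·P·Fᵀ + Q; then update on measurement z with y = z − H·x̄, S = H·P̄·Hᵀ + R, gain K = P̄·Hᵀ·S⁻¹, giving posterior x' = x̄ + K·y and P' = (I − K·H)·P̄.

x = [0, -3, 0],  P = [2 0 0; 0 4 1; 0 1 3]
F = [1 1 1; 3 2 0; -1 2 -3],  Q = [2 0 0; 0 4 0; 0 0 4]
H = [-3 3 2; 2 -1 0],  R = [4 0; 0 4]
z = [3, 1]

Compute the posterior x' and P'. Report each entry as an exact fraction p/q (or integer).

x' = [52/3693, 235/1231, 1256/1231]
P' = [26324/3693 14708/1231 -8650/1231; 14708/1231 27540/1231 -18652/1231; -8650/1231 -18652/1231 15695/1231]

x̄ = F·x = [-3, -6, -6]
P̄ = F·P·Fᵀ + Q = [13 16 -4; 16 38 4; -4 4 37]
y = z − H·x̄ = [24, 1]
S = H·P̄·Hᵀ + R = [419 -72; -72 30]
K = P̄·Hᵀ·S⁻¹ = [125/1231 2131/3693; 298/1231 469/1231; 346/1231 338/1231]
x' = x̄ + K·y = [52/3693, 235/1231, 1256/1231]
P' = (I − K·H)·P̄ = [26324/3693 14708/1231 -8650/1231; 14708/1231 27540/1231 -18652/1231; -8650/1231 -18652/1231 15695/1231]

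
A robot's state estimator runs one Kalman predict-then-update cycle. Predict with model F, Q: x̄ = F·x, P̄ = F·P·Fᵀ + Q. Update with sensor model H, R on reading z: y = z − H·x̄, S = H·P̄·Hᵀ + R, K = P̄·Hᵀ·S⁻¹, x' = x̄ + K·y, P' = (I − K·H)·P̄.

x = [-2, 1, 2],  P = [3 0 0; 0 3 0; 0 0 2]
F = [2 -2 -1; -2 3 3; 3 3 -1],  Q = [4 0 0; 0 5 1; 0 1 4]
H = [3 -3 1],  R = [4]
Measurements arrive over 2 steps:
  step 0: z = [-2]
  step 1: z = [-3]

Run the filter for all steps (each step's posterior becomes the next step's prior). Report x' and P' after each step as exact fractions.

step 0: x' = [122/191, 181/382, -1019/382], P' = [730/191 374/191 -968/191; 374/191 2659/382 5443/382; -968/191 5443/382 22191/382]
step 1: x' = [-6862588/6677357, 10067518/6677357, 30821771/6677357], P' = [19802059/6677357 5119558/6677357 -41461499/6677357; 5119558/6677357 82070455/6677357 224835131/6677357; -41461499/6677357 224835131/6677357 799782514/6677357]

step 0: x̄ = F·x = [-8, 13, -5]
step 0: P̄ = F·P·Fᵀ + Q = [30 -36 2; -36 62 4; 2 4 60]
step 0: y = z − H·x̄ = [66]
step 0: S = H·P̄·Hᵀ + R = [1528]
step 0: K = P̄·Hᵀ·S⁻¹ = [25/191; -145/764; 27/764]
step 0: x' = x̄ + K·y = [122/191, 181/382, -1019/382]
step 0: P' = (I − K·H)·P̄ = [730/191 374/191 -968/191; 374/191 2659/382 5443/382; -968/191 5443/382 22191/382]
step 1: x̄ = F·x = [1145/382, -1501/191, 1147/191]
step 1: P̄ = F·P·Fᵀ + Q = [63727/382 -72681/191 9617/191; -72681/191 171815/191 -18707/191; 9617/191 -18707/191 26606/191]
step 1: y = z − H·x̄ = [-15881/382]
step 1: S = H·P̄·Hᵀ + R = [6677357/382]
step 1: K = P̄·Hᵀ·S⁻¹ = [646501/6677357; -1504390/6677357; 223156/6677357]
step 1: x' = x̄ + K·y = [-6862588/6677357, 10067518/6677357, 30821771/6677357]
step 1: P' = (I − K·H)·P̄ = [19802059/6677357 5119558/6677357 -41461499/6677357; 5119558/6677357 82070455/6677357 224835131/6677357; -41461499/6677357 224835131/6677357 799782514/6677357]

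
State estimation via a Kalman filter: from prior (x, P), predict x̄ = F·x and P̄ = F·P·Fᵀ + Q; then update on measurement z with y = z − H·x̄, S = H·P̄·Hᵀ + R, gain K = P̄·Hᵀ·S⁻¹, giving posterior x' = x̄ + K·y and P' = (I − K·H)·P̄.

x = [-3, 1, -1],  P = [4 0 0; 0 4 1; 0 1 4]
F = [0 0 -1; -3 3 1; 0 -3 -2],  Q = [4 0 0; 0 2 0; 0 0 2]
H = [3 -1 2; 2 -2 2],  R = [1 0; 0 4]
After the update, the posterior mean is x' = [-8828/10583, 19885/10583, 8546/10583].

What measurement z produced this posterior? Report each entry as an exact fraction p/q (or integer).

z = [-3, -3]

x̄ = F·x = [1, 11, -1]
P̄ = F·P·Fᵀ + Q = [8 -7 11; -7 84 -53; 11 -53 66]
S = H·P̄·Hᵀ + R = [807 964; 964 1204]
K = P̄·Hᵀ·S⁻¹ = [3421/10583 -2282/10583; 5897/10583 -7253/10583; 2958/10583 -83/10583]
x' − x̄ = [-19411/10583, -96528/10583, 19129/10583] = K·y
y = (KᵀK)⁻¹·Kᵀ·(x' − x̄) = [7, 19]
z = y + H·x̄ = [7, 19] + [-10, -22] = [-3, -3]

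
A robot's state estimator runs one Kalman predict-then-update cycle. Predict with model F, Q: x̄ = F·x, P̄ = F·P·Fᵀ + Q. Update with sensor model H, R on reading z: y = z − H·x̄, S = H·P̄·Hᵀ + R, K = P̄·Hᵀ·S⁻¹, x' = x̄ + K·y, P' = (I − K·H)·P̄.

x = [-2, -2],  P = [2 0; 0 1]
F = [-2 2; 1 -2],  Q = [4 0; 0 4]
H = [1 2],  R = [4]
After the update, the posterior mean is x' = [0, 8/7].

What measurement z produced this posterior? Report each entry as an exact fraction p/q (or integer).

z = [2]

x̄ = F·x = [0, 2]
P̄ = F·P·Fᵀ + Q = [16 -8; -8 10]
S = H·P̄·Hᵀ + R = [28]
K = P̄·Hᵀ·S⁻¹ = [0; 3/7]
x' − x̄ = [0, -6/7] = K·y
y = (KᵀK)⁻¹·Kᵀ·(x' − x̄) = [-2]
z = y + H·x̄ = [-2] + [4] = [2]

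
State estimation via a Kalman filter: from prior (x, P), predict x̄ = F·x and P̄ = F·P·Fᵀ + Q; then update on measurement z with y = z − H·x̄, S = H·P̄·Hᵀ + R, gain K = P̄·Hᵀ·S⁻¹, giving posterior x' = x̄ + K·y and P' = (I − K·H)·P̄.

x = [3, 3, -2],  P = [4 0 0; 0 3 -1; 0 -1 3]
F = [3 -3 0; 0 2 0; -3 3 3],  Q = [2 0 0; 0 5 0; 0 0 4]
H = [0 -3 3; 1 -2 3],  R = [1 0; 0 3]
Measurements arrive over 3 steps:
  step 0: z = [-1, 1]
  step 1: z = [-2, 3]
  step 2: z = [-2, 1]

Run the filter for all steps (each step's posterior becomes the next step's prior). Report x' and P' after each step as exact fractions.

step 0: x' = [-12097/3931, 36841/7862, 17160/3931], P' = [161855/7862 -130385/7862 -66477/3931; -130385/7862 62929/3931 63063/3931; -66477/3931 63063/3931 63622/3931]
step 1: x' = [692697902/740794753, 2416964821/740794753, 1967023422/740794753], P' = [6326397996/740794753 -5384939403/740794753 -5506469034/740794753; -5384939403/740794753 6530417589/740794753 6466703385/740794753; -5506469034/740794753 6466703385/740794753 6480950224/740794753]
step 2: x' = [2927920603754/15763861255937, 52828147535814/15763861255937, 41749081557780/15763861255937], P' = [266076494129491/31527722511874 -228307188950203/31527722511874 -116642655125382/15763861255937; -228307188950203/31527722511874 277570119140077/31527722511874 137407737568047/15763861255937; -116642655125382/15763861255937 137407737568047/15763861255937 137683024818410/15763861255937]

step 0: x̄ = F·x = [0, 6, -6]
step 0: P̄ = F·P·Fᵀ + Q = [65 -18 -54; -18 17 12; -54 12 76]
step 0: y = z − H·x̄ = [35, 31]
step 0: S = H·P̄·Hᵀ + R = [622 498; 498 424]
step 0: K = P̄·Hᵀ·S⁻¹ = [-7707/7862 7921/7862; 402/3931 -1241/7862; 1677/3931 -579/3931]
step 0: x' = x̄ + K·y = [-12097/3931, 36841/7862, 17160/3931]
step 0: P' = (I − K·H)·P̄ = [161855/7862 -130385/7862 -66477/3931; -130385/7862 62929/3931 63063/3931; -66477/3931 63063/3931 63622/3931]
step 1: x̄ = F·x = [-183105/7862, 36841/3931, 286065/7862]
step 1: P̄ = F·P·Fᵀ + Q = [4952071/7862 -768729/3931 -7268067/7862; -768729/3931 271371/3931 1147107/3931; -7268067/7862 1147107/3931 10776431/7862]
step 1: y = z − H·x̄ = [-652873/7862, -252070/3931]
step 1: S = H·P̄·Hᵀ + R = [60584567/7862 24319647/3931; 24319647/3931 19572683/3931]
step 1: K = P̄·Hᵀ·S⁻¹ = [-364588893/740794753 192289900/740794753; -191142612/740794753 318111858/740794753; 42740517/740794753 334324956/740794753]
step 1: x' = x̄ + K·y = [692697902/740794753, 2416964821/740794753, 1967023422/740794753]
step 1: P' = (I − K·H)·P̄ = [6326397996/740794753 -5384939403/740794753 -5506469034/740794753; -5384939403/740794753 6530417589/740794753 6466703385/740794753; -5506469034/740794753 6466703385/740794753 6480950224/740794753]
step 2: x̄ = F·x = [-5172800757/740794753, 4833929642/740794753, 11073871023/740794753]
step 2: P̄ = F·P·Fᵀ + Q = [214121839025/740794753 -71492141952/740794753 -320398801290/740794753; -71492141952/740794753 29825644121/740794753 110292362262/740794753; -320398801290/740794753 110292362262/740794753 489449084089/740794753]
step 2: y = z − H·x̄ = [-20201413649/740794753, -17640158275/740794753]
step 2: S = H·P̄·Hᵀ + R = [2688950827927/740794753 2182890209583/740794753; 2182890209583/740794753 1780755969493/740794753]
step 2: K = P̄·Hᵀ·S⁻¹ = [-14934363901683/31527722511874 7611647092535/31527722511874; -8263932011949/31527722511874 13666332725975/31527722511874; 825861751089/15763861255937 7196981397918/15763861255937]
step 2: x' = x̄ + K·y = [2927920603754/15763861255937, 52828147535814/15763861255937, 41749081557780/15763861255937]
step 2: P' = (I − K·H)·P̄ = [266076494129491/31527722511874 -228307188950203/31527722511874 -116642655125382/15763861255937; -228307188950203/31527722511874 277570119140077/31527722511874 137407737568047/15763861255937; -116642655125382/15763861255937 137407737568047/15763861255937 137683024818410/15763861255937]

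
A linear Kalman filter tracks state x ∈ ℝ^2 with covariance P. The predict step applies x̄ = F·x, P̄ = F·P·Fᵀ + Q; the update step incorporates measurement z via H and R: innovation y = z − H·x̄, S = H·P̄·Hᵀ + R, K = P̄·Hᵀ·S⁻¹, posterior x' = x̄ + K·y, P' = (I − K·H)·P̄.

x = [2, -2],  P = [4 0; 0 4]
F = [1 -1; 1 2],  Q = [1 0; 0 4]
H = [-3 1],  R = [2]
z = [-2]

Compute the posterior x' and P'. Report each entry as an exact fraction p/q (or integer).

x' = [152/131, 170/131]
P' = [218/131 592/131; 592/131 1848/131]

x̄ = F·x = [4, -2]
P̄ = F·P·Fᵀ + Q = [9 -4; -4 24]
y = z − H·x̄ = [12]
S = H·P̄·Hᵀ + R = [131]
K = P̄·Hᵀ·S⁻¹ = [-31/131; 36/131]
x' = x̄ + K·y = [152/131, 170/131]
P' = (I − K·H)·P̄ = [218/131 592/131; 592/131 1848/131]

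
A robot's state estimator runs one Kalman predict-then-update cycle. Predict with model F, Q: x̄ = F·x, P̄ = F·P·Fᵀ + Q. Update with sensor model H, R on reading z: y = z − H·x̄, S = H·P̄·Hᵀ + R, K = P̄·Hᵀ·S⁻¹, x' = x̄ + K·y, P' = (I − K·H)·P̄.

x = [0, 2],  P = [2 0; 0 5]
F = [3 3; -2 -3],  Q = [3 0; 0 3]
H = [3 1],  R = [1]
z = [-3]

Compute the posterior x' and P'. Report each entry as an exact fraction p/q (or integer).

x' = [-87/103, -43/103]
P' = [171/103 -466/103; -466/103 4079/309]

x̄ = F·x = [6, -6]
P̄ = F·P·Fᵀ + Q = [66 -57; -57 56]
y = z − H·x̄ = [-15]
S = H·P̄·Hᵀ + R = [309]
K = P̄·Hᵀ·S⁻¹ = [47/103; -115/309]
x' = x̄ + K·y = [-87/103, -43/103]
P' = (I − K·H)·P̄ = [171/103 -466/103; -466/103 4079/309]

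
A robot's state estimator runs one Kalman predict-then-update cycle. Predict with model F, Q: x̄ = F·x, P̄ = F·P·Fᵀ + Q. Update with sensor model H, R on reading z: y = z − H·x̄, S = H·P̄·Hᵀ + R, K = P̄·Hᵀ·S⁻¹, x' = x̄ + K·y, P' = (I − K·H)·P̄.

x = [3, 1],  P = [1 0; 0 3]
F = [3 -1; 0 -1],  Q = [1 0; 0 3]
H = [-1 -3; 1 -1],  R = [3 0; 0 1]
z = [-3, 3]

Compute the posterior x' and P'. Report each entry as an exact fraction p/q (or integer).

x̄ = F·x = [8, -1]
P̄ = F·P·Fᵀ + Q = [13 3; 3 6]
y = z − H·x̄ = [2, -6]
S = H·P̄·Hᵀ + R = [88 -1; -1 14]
K = P̄·Hᵀ·S⁻¹ = [-298/1231 858/1231; -297/1231 -285/1231]
x' = x̄ + K·y = [4104/1231, -115/1231]
P' = (I − K·H)·P̄ = [867/1231 9/1231; 9/1231 294/1231]

x' = [4104/1231, -115/1231]
P' = [867/1231 9/1231; 9/1231 294/1231]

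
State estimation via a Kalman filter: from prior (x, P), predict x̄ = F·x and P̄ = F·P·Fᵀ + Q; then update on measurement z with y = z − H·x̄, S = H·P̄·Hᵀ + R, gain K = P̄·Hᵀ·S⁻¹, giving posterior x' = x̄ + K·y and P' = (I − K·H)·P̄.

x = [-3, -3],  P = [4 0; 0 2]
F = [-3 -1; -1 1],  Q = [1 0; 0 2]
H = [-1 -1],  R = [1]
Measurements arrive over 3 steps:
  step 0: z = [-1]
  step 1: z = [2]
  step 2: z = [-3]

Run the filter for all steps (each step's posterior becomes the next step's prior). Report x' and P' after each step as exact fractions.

step 0: x' = [277/68, -99/34], P' = [251/68 -101/34; -101/34 55/17]
step 1: x' = [-465/268, -527/1072], P' = [517/268 -375/268; -375/268 1987/1072]
step 2: x' = [4205/1168, -569/1168], P' = [4551/2336 -827/584; -827/584 2167/1168]

step 0: x̄ = F·x = [12, 0]
step 0: P̄ = F·P·Fᵀ + Q = [39 10; 10 8]
step 0: y = z − H·x̄ = [11]
step 0: S = H·P̄·Hᵀ + R = [68]
step 0: K = P̄·Hᵀ·S⁻¹ = [-49/68; -9/34]
step 0: x' = x̄ + K·y = [277/68, -99/34]
step 0: P' = (I − K·H)·P̄ = [251/68 -101/34; -101/34 55/17]
step 1: x̄ = F·x = [-633/68, -475/68]
step 1: P̄ = F·P·Fᵀ + Q = [1335/68 937/68; 937/68 1011/68]
step 1: y = z − H·x̄ = [-243/17]
step 1: S = H·P̄·Hᵀ + R = [1072/17]
step 1: K = P̄·Hᵀ·S⁻¹ = [-71/134; -487/1072]
step 1: x' = x̄ + K·y = [-465/268, -527/1072]
step 1: P' = (I − K·H)·P̄ = [517/268 -375/268; -375/268 1987/1072]
step 2: x̄ = F·x = [6107/1072, 1333/1072]
step 2: P̄ = F·P·Fᵀ + Q = [12671/1072 7217/1072; 7217/1072 9199/1072]
step 2: y = z − H·x̄ = [264/67]
step 2: S = H·P̄·Hᵀ + R = [2336/67]
step 2: K = P̄·Hᵀ·S⁻¹ = [-1243/2336; -513/1168]
step 2: x' = x̄ + K·y = [4205/1168, -569/1168]
step 2: P' = (I − K·H)·P̄ = [4551/2336 -827/584; -827/584 2167/1168]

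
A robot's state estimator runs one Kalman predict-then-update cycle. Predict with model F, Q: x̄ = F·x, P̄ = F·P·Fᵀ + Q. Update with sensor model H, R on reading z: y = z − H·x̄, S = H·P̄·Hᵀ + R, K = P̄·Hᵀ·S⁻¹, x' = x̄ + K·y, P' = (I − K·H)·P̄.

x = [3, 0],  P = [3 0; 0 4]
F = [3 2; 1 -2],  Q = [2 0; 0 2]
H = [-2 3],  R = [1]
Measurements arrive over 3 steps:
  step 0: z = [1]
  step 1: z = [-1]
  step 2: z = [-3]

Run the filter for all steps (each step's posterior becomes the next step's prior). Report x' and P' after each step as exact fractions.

step 0: x' = [1488/227, 1066/227], P' = [8109/454 5369/454; 5369/454 3605/454]
step 1: x' = [-12099/767879, -273957/767879], P' = [3437053/767879 2177975/767879; 2177975/767879 1461657/767879]
step 2: x' = [114507653/54751735, 4373779/10950347], P' = [1445067979/328510410 183232715/65702082; 183232715/65702082 123142967/65702082]

step 0: x̄ = F·x = [9, 3]
step 0: P̄ = F·P·Fᵀ + Q = [45 -7; -7 21]
step 0: y = z − H·x̄ = [10]
step 0: S = H·P̄·Hᵀ + R = [454]
step 0: K = P̄·Hᵀ·S⁻¹ = [-111/454; 77/454]
step 0: x' = x̄ + K·y = [1488/227, 1066/227]
step 0: P' = (I − K·H)·P̄ = [8109/454 5369/454; 5369/454 3605/454]
step 1: x̄ = F·x = [6596/227, -644/227]
step 1: P̄ = F·P·Fᵀ + Q = [152737/454 -11569/454; -11569/454 1961/454]
step 1: y = z − H·x̄ = [14897/227]
step 1: S = H·P̄·Hᵀ + R = [767879/454]
step 1: K = P̄·Hᵀ·S⁻¹ = [-340181/767879; 29021/767879]
step 1: x' = x̄ + K·y = [-12099/767879, -273957/767879]
step 1: P' = (I − K·H)·P̄ = [3437053/767879 2177975/767879; 2177975/767879 1461657/767879]
step 2: x̄ = F·x = [-584211/767879, 10935/15671]
step 2: P̄ = F·P·Fᵀ + Q = [64451563/767879 -86681/15671; -86681/15671 43011/15671]
step 2: y = z − H·x̄ = [-5079504/767879]
step 2: S = H·P̄·Hᵀ + R = [328510410/767879]
step 2: K = P̄·Hᵀ·S⁻¹ = [-141645233/328510410; 2963471/65702082]
step 2: x' = x̄ + K·y = [114507653/54751735, 4373779/10950347]
step 2: P' = (I − K·H)·P̄ = [1445067979/328510410 183232715/65702082; 183232715/65702082 123142967/65702082]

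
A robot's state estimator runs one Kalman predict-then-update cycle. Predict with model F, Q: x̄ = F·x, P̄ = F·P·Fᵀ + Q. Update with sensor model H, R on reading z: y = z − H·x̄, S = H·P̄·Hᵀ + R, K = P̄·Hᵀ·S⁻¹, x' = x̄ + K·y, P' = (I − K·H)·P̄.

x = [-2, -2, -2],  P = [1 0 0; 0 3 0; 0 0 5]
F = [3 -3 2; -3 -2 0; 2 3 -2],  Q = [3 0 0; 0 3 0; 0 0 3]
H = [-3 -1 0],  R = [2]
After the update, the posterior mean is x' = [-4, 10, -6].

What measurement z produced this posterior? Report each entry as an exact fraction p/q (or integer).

x̄ = F·x = [-4, 10, -6]
P̄ = F·P·Fᵀ + Q = [59 9 -41; 9 24 -24; -41 -24 54]
S = H·P̄·Hᵀ + R = [611]
K = P̄·Hᵀ·S⁻¹ = [-186/611; -51/611; 147/611]
x' − x̄ = [0, 0, 0] = K·y
y = (KᵀK)⁻¹·Kᵀ·(x' − x̄) = [0]
z = y + H·x̄ = [0] + [2] = [2]

z = [2]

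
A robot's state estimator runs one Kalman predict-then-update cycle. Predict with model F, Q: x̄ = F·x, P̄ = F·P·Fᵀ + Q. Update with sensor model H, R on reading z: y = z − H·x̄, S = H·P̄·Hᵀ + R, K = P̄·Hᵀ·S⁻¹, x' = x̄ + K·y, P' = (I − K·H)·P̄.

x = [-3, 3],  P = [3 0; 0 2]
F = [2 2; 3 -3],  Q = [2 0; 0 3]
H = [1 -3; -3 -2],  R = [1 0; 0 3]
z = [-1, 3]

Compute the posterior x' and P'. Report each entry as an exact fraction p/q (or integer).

x' = [-5786/5959, -210/5959]
P' = [10562/41713 1026/41713; 1026/41713 4128/41713]

x̄ = F·x = [0, -18]
P̄ = F·P·Fᵀ + Q = [22 6; 6 48]
y = z − H·x̄ = [-55, -33]
S = H·P̄·Hᵀ + R = [419 264; 264 465]
K = P̄·Hᵀ·S⁻¹ = [7484/41713 -11246/41713; -11358/41713 -3778/41713]
x' = x̄ + K·y = [-5786/5959, -210/5959]
P' = (I − K·H)·P̄ = [10562/41713 1026/41713; 1026/41713 4128/41713]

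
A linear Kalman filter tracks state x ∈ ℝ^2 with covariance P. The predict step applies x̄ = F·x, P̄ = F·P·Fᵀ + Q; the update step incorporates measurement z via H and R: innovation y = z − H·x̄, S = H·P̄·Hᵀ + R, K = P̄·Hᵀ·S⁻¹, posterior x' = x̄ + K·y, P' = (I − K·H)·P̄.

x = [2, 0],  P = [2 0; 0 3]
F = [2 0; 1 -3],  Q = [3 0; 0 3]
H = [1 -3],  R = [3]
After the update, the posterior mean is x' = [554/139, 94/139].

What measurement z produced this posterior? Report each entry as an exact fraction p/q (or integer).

z = [2]

x̄ = F·x = [4, 2]
P̄ = F·P·Fᵀ + Q = [11 4; 4 32]
S = H·P̄·Hᵀ + R = [278]
K = P̄·Hᵀ·S⁻¹ = [-1/278; -46/139]
x' − x̄ = [-2/139, -184/139] = K·y
y = (KᵀK)⁻¹·Kᵀ·(x' − x̄) = [4]
z = y + H·x̄ = [4] + [-2] = [2]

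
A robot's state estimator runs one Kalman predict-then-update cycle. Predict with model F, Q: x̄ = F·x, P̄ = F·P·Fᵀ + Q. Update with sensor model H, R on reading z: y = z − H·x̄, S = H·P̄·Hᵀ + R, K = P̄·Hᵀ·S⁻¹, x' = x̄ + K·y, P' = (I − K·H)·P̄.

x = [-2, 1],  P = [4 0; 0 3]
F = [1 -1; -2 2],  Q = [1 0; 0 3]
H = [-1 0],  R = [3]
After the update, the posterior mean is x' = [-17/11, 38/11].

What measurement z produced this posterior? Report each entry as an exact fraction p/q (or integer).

z = [1]

x̄ = F·x = [-3, 6]
P̄ = F·P·Fᵀ + Q = [8 -14; -14 31]
S = H·P̄·Hᵀ + R = [11]
K = P̄·Hᵀ·S⁻¹ = [-8/11; 14/11]
x' − x̄ = [16/11, -28/11] = K·y
y = (KᵀK)⁻¹·Kᵀ·(x' − x̄) = [-2]
z = y + H·x̄ = [-2] + [3] = [1]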